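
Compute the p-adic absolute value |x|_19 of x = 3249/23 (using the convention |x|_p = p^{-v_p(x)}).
|3249/23|_19 = 1/361

Step 1 — compute v_19(x) by factoring powers of 19 out of the numerator and denominator: v_19(3249/23) = 2. Step 2 — apply |x|_p = p^{-v_p(x)} = 19^{-2} = 1/361.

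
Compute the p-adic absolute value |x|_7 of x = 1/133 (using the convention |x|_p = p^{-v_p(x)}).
|1/133|_7 = 7

Step 1 — compute v_7(x) by factoring powers of 7 out of the numerator and denominator: v_7(1/133) = -1. Step 2 — apply |x|_p = p^{-v_p(x)} = 7^{1} = 7.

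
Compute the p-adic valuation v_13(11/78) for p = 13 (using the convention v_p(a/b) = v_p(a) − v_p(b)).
v_13(11/78) = -1

Factor powers of 13 from the numerator and denominator of the reduced fraction: 11 = 13^0 · 11 and 78 = 13^1 · 6. Apply v_p(a/b) = v_p(a) − v_p(b): v_13(11/78) = 0 − 1 = -1.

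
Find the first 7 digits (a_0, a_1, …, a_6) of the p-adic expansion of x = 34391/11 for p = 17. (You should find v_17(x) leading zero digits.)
(a_0, …, a_6) = (0, 0, 0, 13, 7, 15, 13)

v_17(34391/11) = 3, so a_0 = ... = a_2 = 0. Factor out: x = 17^3 · u with u = 7/11 a unit in ℤ_17. Expand u iteratively via a_{v+i} = u_i mod 17, u_{i+1} = (u_i − a_{v+i})/17:
  u_0 = 7/11;  a_3 = 13;  u_1 = (u_0 − 13)/17 = -8/11
  u_1 = -8/11;  a_4 = 7;  u_2 = (u_1 − 7)/17 = -5/11
  u_2 = -5/11;  a_5 = 15;  u_3 = (u_2 − 15)/17 = -10/11
  u_3 = -10/11;  a_6 = 13;  u_4 = (u_3 − 13)/17 = -9/11
Digits: (0, 0, 0, 13, 7, 15, 13).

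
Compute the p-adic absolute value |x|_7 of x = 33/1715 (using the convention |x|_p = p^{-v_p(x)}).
|33/1715|_7 = 343

Step 1 — compute v_7(x) by factoring powers of 7 out of the numerator and denominator: v_7(33/1715) = -3. Step 2 — apply |x|_p = p^{-v_p(x)} = 7^{3} = 343.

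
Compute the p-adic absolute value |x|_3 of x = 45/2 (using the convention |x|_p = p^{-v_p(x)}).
|45/2|_3 = 1/9

Step 1 — compute v_3(x) by factoring powers of 3 out of the numerator and denominator: v_3(45/2) = 2. Step 2 — apply |x|_p = p^{-v_p(x)} = 3^{-2} = 1/9.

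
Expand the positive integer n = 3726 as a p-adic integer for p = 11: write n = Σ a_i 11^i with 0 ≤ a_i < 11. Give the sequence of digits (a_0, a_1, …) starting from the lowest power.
(a_0, a_1, …) = (8, 8, 8, 2)

Repeated division by 11 gives the digits low-to-high: 3726 = 8 + 8·11^1 + 8·11^2 + 2·11^3. Digit sequence: (8, 8, 8, 2).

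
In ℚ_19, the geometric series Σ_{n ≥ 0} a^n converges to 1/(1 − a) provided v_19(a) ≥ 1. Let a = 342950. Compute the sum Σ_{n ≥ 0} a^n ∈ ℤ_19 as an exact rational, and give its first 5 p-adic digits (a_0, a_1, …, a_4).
Σ a^n = 1/(1 − a) = -1/342949;  first 5 digits = (1, 0, 0, 12, 2)

v_19(a) = 3 ≥ 1, so the series converges in ℤ_19 to 1/(1 − a) = 1/(1 − 342950) = -1/342949. Expand this rational in ℤ_19: compute digits iteratively via d_i = x_i mod 19, x_{i+1} = (x_i − d_i)/19. The first 5 digits are (1, 0, 0, 12, 2).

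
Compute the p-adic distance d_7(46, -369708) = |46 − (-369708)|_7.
d_7(46, -369708) = 1/16807

Step 1 — x − y = 46 − (-369708) = 369754. Step 2 — v_7(369754) = 5 (factor: 369754 = (7^5 · 22); the sign does not affect v_p). Step 3 — |x − y|_7 = 7^{-5} = 1/16807.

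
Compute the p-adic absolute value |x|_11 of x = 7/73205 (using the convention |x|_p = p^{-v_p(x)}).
|7/73205|_11 = 14641

Step 1 — compute v_11(x) by factoring powers of 11 out of the numerator and denominator: v_11(7/73205) = -4. Step 2 — apply |x|_p = p^{-v_p(x)} = 11^{4} = 14641.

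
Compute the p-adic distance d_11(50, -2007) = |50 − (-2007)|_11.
d_11(50, -2007) = 1/121

Step 1 — x − y = 50 − (-2007) = 2057. Step 2 — v_11(2057) = 2 (factor: 2057 = (11^2 · 17); the sign does not affect v_p). Step 3 — |x − y|_11 = 11^{-2} = 1/121.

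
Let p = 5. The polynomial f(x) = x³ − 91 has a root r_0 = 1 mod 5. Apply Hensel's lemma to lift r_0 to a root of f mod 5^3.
r_2 = 6 (mod 125)

Hensel: r_{i+1} = r_i − f(r_i)/f′(r_i) mod 5^{i+2}, where f′(x) = 3x². Iterate:
  r_0 = 1 (mod 5)
  r_1 = 6 (mod 25)
  r_2 = 6 (mod 125)
Final: r = 6 with f(r) ≡ 0 mod 5^3.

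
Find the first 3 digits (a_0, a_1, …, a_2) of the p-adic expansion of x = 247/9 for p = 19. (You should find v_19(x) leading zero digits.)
(a_0, …, a_2) = (0, 12, 10)

v_19(247/9) = 1, so a_0 = ... = a_0 = 0. Factor out: x = 19^1 · u with u = 13/9 a unit in ℤ_19. Expand u iteratively via a_{v+i} = u_i mod 19, u_{i+1} = (u_i − a_{v+i})/19:
  u_0 = 13/9;  a_1 = 12;  u_1 = (u_0 − 12)/19 = -5/9
  u_1 = -5/9;  a_2 = 10;  u_2 = (u_1 − 10)/19 = -5/9
Digits: (0, 12, 10).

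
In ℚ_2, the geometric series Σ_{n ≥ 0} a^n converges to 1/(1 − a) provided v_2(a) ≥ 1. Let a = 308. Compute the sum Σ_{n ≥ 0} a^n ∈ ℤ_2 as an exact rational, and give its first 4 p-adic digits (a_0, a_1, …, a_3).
Σ a^n = 1/(1 − a) = -1/307;  first 4 digits = (1, 0, 1, 0)

v_2(a) = 2 ≥ 1, so the series converges in ℤ_2 to 1/(1 − a) = 1/(1 − 308) = -1/307. Expand this rational in ℤ_2: compute digits iteratively via d_i = x_i mod 2, x_{i+1} = (x_i − d_i)/2. The first 4 digits are (1, 0, 1, 0).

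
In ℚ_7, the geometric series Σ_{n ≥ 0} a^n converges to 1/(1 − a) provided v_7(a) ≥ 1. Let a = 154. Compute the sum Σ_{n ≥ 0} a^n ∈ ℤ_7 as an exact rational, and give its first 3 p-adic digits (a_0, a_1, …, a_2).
Σ a^n = 1/(1 − a) = -1/153;  first 3 digits = (1, 1, 4)

v_7(a) = 1 ≥ 1, so the series converges in ℤ_7 to 1/(1 − a) = 1/(1 − 154) = -1/153. Expand this rational in ℤ_7: compute digits iteratively via d_i = x_i mod 7, x_{i+1} = (x_i − d_i)/7. The first 3 digits are (1, 1, 4).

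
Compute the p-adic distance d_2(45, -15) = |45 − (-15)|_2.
d_2(45, -15) = 1/4

Step 1 — x − y = 45 − (-15) = 60. Step 2 — v_2(60) = 2 (factor: 60 = (2^2 · 15); the sign does not affect v_p). Step 3 — |x − y|_2 = 2^{-2} = 1/4.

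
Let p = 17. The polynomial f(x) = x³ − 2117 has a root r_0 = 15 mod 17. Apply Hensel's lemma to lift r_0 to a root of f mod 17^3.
r_2 = 2463 (mod 4913)

Hensel: r_{i+1} = r_i − f(r_i)/f′(r_i) mod 17^{i+2}, where f′(x) = 3x². Iterate:
  r_0 = 15 (mod 17)
  r_1 = 151 (mod 289)
  r_2 = 2463 (mod 4913)
Final: r = 2463 with f(r) ≡ 0 mod 17^3.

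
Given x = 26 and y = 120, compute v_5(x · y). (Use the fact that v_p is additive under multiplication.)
v_5(3120) = 1

v_p(x) = 0 (factor: 26 = 5^0 · 26); v_p(y) = 1 (factor: 120 = 5^1 · 24). Additivity: v_p(xy) = v_p(x) + v_p(y) = 0 + 1 = 1. (Direct check: xy = 3120 = 5^1 · (624).)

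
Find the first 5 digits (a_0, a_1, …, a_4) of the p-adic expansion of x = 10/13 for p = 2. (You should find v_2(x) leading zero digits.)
(a_0, …, a_4) = (0, 1, 0, 0, 1)

v_2(10/13) = 1, so a_0 = ... = a_0 = 0. Factor out: x = 2^1 · u with u = 5/13 a unit in ℤ_2. Expand u iteratively via a_{v+i} = u_i mod 2, u_{i+1} = (u_i − a_{v+i})/2:
  u_0 = 5/13;  a_1 = 1;  u_1 = (u_0 − 1)/2 = -4/13
  u_1 = -4/13;  a_2 = 0;  u_2 = (u_1 − 0)/2 = -2/13
  u_2 = -2/13;  a_3 = 0;  u_3 = (u_2 − 0)/2 = -1/13
  u_3 = -1/13;  a_4 = 1;  u_4 = (u_3 − 1)/2 = -7/13
Digits: (0, 1, 0, 0, 1).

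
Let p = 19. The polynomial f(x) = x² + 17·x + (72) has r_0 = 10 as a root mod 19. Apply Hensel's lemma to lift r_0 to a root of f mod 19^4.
r_3 = 130312 (mod 130321)

Hensel: r_{i+1} = r_i − f(r_i)·(f′(r_i))^{-1} mod 19^{i+2}, f′(x) = 2x + 17. Iterate:
  r_0 = 10 (mod 19)
  r_1 = 352 (mod 361)
  r_2 = 6850 (mod 6859)
  r_3 = 130312 (mod 130321)
Final: r = 130312 satisfies f(r) ≡ 0 mod 19^4.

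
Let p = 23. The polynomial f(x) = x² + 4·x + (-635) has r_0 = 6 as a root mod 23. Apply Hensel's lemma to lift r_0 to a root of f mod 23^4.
r_3 = 138144 (mod 279841)

Hensel: r_{i+1} = r_i − f(r_i)·(f′(r_i))^{-1} mod 23^{i+2}, f′(x) = 2x + 4. Iterate:
  r_0 = 6 (mod 23)
  r_1 = 75 (mod 529)
  r_2 = 4307 (mod 12167)
  r_3 = 138144 (mod 279841)
Final: r = 138144 satisfies f(r) ≡ 0 mod 23^4.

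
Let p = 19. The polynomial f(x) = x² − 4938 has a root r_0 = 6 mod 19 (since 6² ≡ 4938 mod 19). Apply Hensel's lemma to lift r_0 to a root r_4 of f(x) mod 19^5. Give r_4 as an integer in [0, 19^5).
r_4 = 1131247 (mod 2476099)

Hensel's recurrence: r_{i+1} = r_i − f(r_i)·(f′(r_i))^{-1} mod 19^{i+2}, with f′(x) = 2x. Iterate:
  r_0 = 6 (mod 19)
  r_1 = 234 (mod 361)
  r_2 = 6371 (mod 6859)
  r_3 = 88679 (mod 130321)
  r_4 = 1131247 (mod 2476099)
Final: r_4 = 1131247, and one checks f(r_4) ≡ 0 mod 19^5.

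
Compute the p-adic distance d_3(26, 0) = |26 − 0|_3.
d_3(26, 0) = 1

Step 1 — x − y = 26 − 0 = 26. Step 2 — v_3(26) = 0 (factor: 26 = (3^0 · 26); the sign does not affect v_p). Step 3 — |x − y|_3 = 3^{0} = 1.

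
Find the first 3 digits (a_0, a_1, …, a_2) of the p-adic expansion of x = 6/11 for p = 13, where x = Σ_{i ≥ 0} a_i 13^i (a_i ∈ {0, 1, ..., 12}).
(a_0, …, a_2) = (10, 4, 2)

v_13(6/11) = 0 (numerator and denominator both coprime to 13), so x ∈ ℤ_13^×. Compute digits iteratively via a_i = x_i mod 13, x_{i+1} = (x_i − a_i)/13, with x_0 = x:
  x_0 = 6/11;  a_0 = 10;  x_1 = (x_0 − 10)/13 = -8/11
  x_1 = -8/11;  a_1 = 4;  x_2 = (x_1 − 4)/13 = -4/11
  x_2 = -4/11;  a_2 = 2;  x_3 = (x_2 − 2)/13 = -2/11
Digits: (10, 4, 2).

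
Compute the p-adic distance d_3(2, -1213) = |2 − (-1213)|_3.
d_3(2, -1213) = 1/243

Step 1 — x − y = 2 − (-1213) = 1215. Step 2 — v_3(1215) = 5 (factor: 1215 = (3^5 · 5); the sign does not affect v_p). Step 3 — |x − y|_3 = 3^{-5} = 1/243.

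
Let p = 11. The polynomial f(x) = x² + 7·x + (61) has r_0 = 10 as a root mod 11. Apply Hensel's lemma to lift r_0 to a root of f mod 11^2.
r_1 = 109 (mod 121)

Hensel: r_{i+1} = r_i − f(r_i)·(f′(r_i))^{-1} mod 11^{i+2}, f′(x) = 2x + 7. Iterate:
  r_0 = 10 (mod 11)
  r_1 = 109 (mod 121)
Final: r = 109 satisfies f(r) ≡ 0 mod 11^2.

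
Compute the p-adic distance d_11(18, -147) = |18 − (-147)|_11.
d_11(18, -147) = 1/11

Step 1 — x − y = 18 − (-147) = 165. Step 2 — v_11(165) = 1 (factor: 165 = (11^1 · 15); the sign does not affect v_p). Step 3 — |x − y|_11 = 11^{-1} = 1/11.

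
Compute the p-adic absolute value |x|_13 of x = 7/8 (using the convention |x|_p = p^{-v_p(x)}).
|7/8|_13 = 1

Step 1 — compute v_13(x) by factoring powers of 13 out of the numerator and denominator: v_13(7/8) = 0. Step 2 — apply |x|_p = p^{-v_p(x)} = 13^{0} = 1.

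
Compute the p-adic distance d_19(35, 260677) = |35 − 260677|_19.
d_19(35, 260677) = 1/130321

Step 1 — x − y = 35 − 260677 = -260642. Step 2 — v_19(-260642) = 4 (factor: -260642 = −(19^4 · 2); the sign does not affect v_p). Step 3 — |x − y|_19 = 19^{-4} = 1/130321.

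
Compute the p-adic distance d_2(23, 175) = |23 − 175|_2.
d_2(23, 175) = 1/8

Step 1 — x − y = 23 − 175 = -152. Step 2 — v_2(-152) = 3 (factor: -152 = −(2^3 · 19); the sign does not affect v_p). Step 3 — |x − y|_2 = 2^{-3} = 1/8.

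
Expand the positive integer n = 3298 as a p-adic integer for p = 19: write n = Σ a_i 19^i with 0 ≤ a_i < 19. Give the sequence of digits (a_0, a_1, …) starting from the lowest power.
(a_0, a_1, …) = (11, 2, 9)

Repeated division by 19 gives the digits low-to-high: 3298 = 11 + 2·19^1 + 9·19^2. Digit sequence: (11, 2, 9).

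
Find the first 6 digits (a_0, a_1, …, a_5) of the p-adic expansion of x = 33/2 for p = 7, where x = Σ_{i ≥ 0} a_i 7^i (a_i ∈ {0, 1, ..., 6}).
(a_0, …, a_5) = (6, 5, 3, 3, 3, 3)

v_7(33/2) = 0 (numerator and denominator both coprime to 7), so x ∈ ℤ_7^×. Compute digits iteratively via a_i = x_i mod 7, x_{i+1} = (x_i − a_i)/7, with x_0 = x:
  x_0 = 33/2;  a_0 = 6;  x_1 = (x_0 − 6)/7 = 3/2
  x_1 = 3/2;  a_1 = 5;  x_2 = (x_1 − 5)/7 = -1/2
  x_2 = -1/2;  a_2 = 3;  x_3 = (x_2 − 3)/7 = -1/2
  x_3 = -1/2;  a_3 = 3;  x_4 = (x_3 − 3)/7 = -1/2
  x_4 = -1/2;  a_4 = 3;  x_5 = (x_4 − 3)/7 = -1/2
  x_5 = -1/2;  a_5 = 3;  x_6 = (x_5 − 3)/7 = -1/2
Digits: (6, 5, 3, 3, 3, 3).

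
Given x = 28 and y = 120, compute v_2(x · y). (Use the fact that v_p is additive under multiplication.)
v_2(3360) = 5

v_p(x) = 2 (factor: 28 = 2^2 · 7); v_p(y) = 3 (factor: 120 = 2^3 · 15). Additivity: v_p(xy) = v_p(x) + v_p(y) = 2 + 3 = 5. (Direct check: xy = 3360 = 2^5 · (105).)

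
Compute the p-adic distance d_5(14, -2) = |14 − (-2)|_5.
d_5(14, -2) = 1

Step 1 — x − y = 14 − (-2) = 16. Step 2 — v_5(16) = 0 (factor: 16 = (5^0 · 16); the sign does not affect v_p). Step 3 — |x − y|_5 = 5^{0} = 1.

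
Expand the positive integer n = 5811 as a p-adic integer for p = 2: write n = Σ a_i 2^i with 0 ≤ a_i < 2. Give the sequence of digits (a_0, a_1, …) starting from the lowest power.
(a_0, a_1, …) = (1, 1, 0, 0, 1, 1, 0, 1, 0, 1, 1, 0, 1)

Repeated division by 2 gives the digits low-to-high: 5811 = 1 + 1·2^1 + 1·2^4 + 1·2^5 + 1·2^7 + 1·2^9 + 1·2^10 + 1·2^12. Digit sequence: (1, 1, 0, 0, 1, 1, 0, 1, 0, 1, 1, 0, 1).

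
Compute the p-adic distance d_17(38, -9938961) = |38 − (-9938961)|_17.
d_17(38, -9938961) = 1/1419857

Step 1 — x − y = 38 − (-9938961) = 9938999. Step 2 — v_17(9938999) = 5 (factor: 9938999 = (17^5 · 7); the sign does not affect v_p). Step 3 — |x − y|_17 = 17^{-5} = 1/1419857.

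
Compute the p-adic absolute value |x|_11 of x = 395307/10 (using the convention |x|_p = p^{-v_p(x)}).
|395307/10|_11 = 1/14641

Step 1 — compute v_11(x) by factoring powers of 11 out of the numerator and denominator: v_11(395307/10) = 4. Step 2 — apply |x|_p = p^{-v_p(x)} = 11^{-4} = 1/14641.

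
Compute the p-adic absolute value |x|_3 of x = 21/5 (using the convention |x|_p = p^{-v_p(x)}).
|21/5|_3 = 1/3

Step 1 — compute v_3(x) by factoring powers of 3 out of the numerator and denominator: v_3(21/5) = 1. Step 2 — apply |x|_p = p^{-v_p(x)} = 3^{-1} = 1/3.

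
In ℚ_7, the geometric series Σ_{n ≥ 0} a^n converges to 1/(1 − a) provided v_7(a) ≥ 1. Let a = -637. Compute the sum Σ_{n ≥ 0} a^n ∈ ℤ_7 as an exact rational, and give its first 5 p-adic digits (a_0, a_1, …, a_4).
Σ a^n = 1/(1 − a) = 1/638;  first 5 digits = (1, 0, 1, 5, 0)

v_7(a) = 2 ≥ 1, so the series converges in ℤ_7 to 1/(1 − a) = 1/(1 − (-637)) = 1/638. Expand this rational in ℤ_7: compute digits iteratively via d_i = x_i mod 7, x_{i+1} = (x_i − d_i)/7. The first 5 digits are (1, 0, 1, 5, 0).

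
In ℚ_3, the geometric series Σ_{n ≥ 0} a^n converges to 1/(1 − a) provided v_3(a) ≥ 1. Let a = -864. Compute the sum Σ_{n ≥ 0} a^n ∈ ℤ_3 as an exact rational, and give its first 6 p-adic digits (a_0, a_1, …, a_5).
Σ a^n = 1/(1 − a) = 1/865;  first 6 digits = (1, 0, 0, 1, 1, 2)

v_3(a) = 3 ≥ 1, so the series converges in ℤ_3 to 1/(1 − a) = 1/(1 − (-864)) = 1/865. Expand this rational in ℤ_3: compute digits iteratively via d_i = x_i mod 3, x_{i+1} = (x_i − d_i)/3. The first 6 digits are (1, 0, 0, 1, 1, 2).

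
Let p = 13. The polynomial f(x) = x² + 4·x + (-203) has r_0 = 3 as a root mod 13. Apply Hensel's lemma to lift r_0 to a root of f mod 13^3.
r_2 = 1069 (mod 2197)

Hensel: r_{i+1} = r_i − f(r_i)·(f′(r_i))^{-1} mod 13^{i+2}, f′(x) = 2x + 4. Iterate:
  r_0 = 3 (mod 13)
  r_1 = 55 (mod 169)
  r_2 = 1069 (mod 2197)
Final: r = 1069 satisfies f(r) ≡ 0 mod 13^3.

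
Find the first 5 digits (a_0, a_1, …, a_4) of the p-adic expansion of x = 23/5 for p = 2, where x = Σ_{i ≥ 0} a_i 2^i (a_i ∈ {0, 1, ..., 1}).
(a_0, …, a_4) = (1, 1, 0, 1, 0)

v_2(23/5) = 0 (numerator and denominator both coprime to 2), so x ∈ ℤ_2^×. Compute digits iteratively via a_i = x_i mod 2, x_{i+1} = (x_i − a_i)/2, with x_0 = x:
  x_0 = 23/5;  a_0 = 1;  x_1 = (x_0 − 1)/2 = 9/5
  x_1 = 9/5;  a_1 = 1;  x_2 = (x_1 − 1)/2 = 2/5
  x_2 = 2/5;  a_2 = 0;  x_3 = (x_2 − 0)/2 = 1/5
  x_3 = 1/5;  a_3 = 1;  x_4 = (x_3 − 1)/2 = -2/5
  x_4 = -2/5;  a_4 = 0;  x_5 = (x_4 − 0)/2 = -1/5
Digits: (1, 1, 0, 1, 0).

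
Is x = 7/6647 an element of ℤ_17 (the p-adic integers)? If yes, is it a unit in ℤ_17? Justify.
x ∉ ℤ_17 (v_17(x) = -2 < 0)

ℤ_17 = {x ∈ ℚ_17 : v_17(x) ≥ 0} and ℤ_17^× = {x ∈ ℤ_17 : v_17(x) = 0}. Here v_17(7/6647) = v_17(num) − v_17(den) = -2; compare against these criteria.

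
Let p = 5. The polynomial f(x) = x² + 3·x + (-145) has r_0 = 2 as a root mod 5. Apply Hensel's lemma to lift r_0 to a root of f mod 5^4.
r_3 = 232 (mod 625)

Hensel: r_{i+1} = r_i − f(r_i)·(f′(r_i))^{-1} mod 5^{i+2}, f′(x) = 2x + 3. Iterate:
  r_0 = 2 (mod 5)
  r_1 = 7 (mod 25)
  r_2 = 107 (mod 125)
  r_3 = 232 (mod 625)
Final: r = 232 satisfies f(r) ≡ 0 mod 5^4.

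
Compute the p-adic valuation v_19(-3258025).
v_19(-3258025) = 4

v_19(n) is the largest exponent k such that 19^k divides n. Factor out: -3258025 = -19^4 · 25. (Sign doesn't affect v_p.) So v_19(-3258025) = 4.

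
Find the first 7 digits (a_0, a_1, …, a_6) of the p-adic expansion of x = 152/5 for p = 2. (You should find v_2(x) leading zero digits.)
(a_0, …, a_6) = (0, 0, 0, 1, 1, 1, 0)

v_2(152/5) = 3, so a_0 = ... = a_2 = 0. Factor out: x = 2^3 · u with u = 19/5 a unit in ℤ_2. Expand u iteratively via a_{v+i} = u_i mod 2, u_{i+1} = (u_i − a_{v+i})/2:
  u_0 = 19/5;  a_3 = 1;  u_1 = (u_0 − 1)/2 = 7/5
  u_1 = 7/5;  a_4 = 1;  u_2 = (u_1 − 1)/2 = 1/5
  u_2 = 1/5;  a_5 = 1;  u_3 = (u_2 − 1)/2 = -2/5
  u_3 = -2/5;  a_6 = 0;  u_4 = (u_3 − 0)/2 = -1/5
Digits: (0, 0, 0, 1, 1, 1, 0).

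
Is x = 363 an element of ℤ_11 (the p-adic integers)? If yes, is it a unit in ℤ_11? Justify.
x ∈ ℤ_11 but not a unit; v_11(x) = 2 > 0

ℤ_11 = {x ∈ ℚ_11 : v_11(x) ≥ 0} and ℤ_11^× = {x ∈ ℤ_11 : v_11(x) = 0}. Here v_11(363) = v_11(num) − v_11(den) = 2; compare against these criteria.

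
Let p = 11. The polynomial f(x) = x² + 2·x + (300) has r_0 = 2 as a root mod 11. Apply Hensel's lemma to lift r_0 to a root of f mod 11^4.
r_3 = 4589 (mod 14641)

Hensel: r_{i+1} = r_i − f(r_i)·(f′(r_i))^{-1} mod 11^{i+2}, f′(x) = 2x + 2. Iterate:
  r_0 = 2 (mod 11)
  r_1 = 112 (mod 121)
  r_2 = 596 (mod 1331)
  r_3 = 4589 (mod 14641)
Final: r = 4589 satisfies f(r) ≡ 0 mod 11^4.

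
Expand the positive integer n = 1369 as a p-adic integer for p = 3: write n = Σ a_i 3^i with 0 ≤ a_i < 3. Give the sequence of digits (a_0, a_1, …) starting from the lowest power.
(a_0, a_1, …) = (1, 0, 2, 2, 1, 2, 1)

Repeated division by 3 gives the digits low-to-high: 1369 = 1 + 2·3^2 + 2·3^3 + 1·3^4 + 2·3^5 + 1·3^6. Digit sequence: (1, 0, 2, 2, 1, 2, 1).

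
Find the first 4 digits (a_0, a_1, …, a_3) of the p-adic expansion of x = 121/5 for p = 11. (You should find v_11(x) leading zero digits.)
(a_0, …, a_3) = (0, 0, 9, 8)

v_11(121/5) = 2, so a_0 = ... = a_1 = 0. Factor out: x = 11^2 · u with u = 1/5 a unit in ℤ_11. Expand u iteratively via a_{v+i} = u_i mod 11, u_{i+1} = (u_i − a_{v+i})/11:
  u_0 = 1/5;  a_2 = 9;  u_1 = (u_0 − 9)/11 = -4/5
  u_1 = -4/5;  a_3 = 8;  u_2 = (u_1 − 8)/11 = -4/5
Digits: (0, 0, 9, 8).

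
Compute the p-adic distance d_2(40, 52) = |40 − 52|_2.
d_2(40, 52) = 1/4

Step 1 — x − y = 40 − 52 = -12. Step 2 — v_2(-12) = 2 (factor: -12 = −(2^2 · 3); the sign does not affect v_p). Step 3 — |x − y|_2 = 2^{-2} = 1/4.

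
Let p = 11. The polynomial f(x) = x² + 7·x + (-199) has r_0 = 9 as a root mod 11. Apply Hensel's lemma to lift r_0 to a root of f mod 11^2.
r_1 = 108 (mod 121)

Hensel: r_{i+1} = r_i − f(r_i)·(f′(r_i))^{-1} mod 11^{i+2}, f′(x) = 2x + 7. Iterate:
  r_0 = 9 (mod 11)
  r_1 = 108 (mod 121)
Final: r = 108 satisfies f(r) ≡ 0 mod 11^2.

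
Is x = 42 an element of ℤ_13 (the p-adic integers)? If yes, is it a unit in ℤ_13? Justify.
x ∈ ℤ_13^× (unit); v_13(x) = 0

ℤ_13 = {x ∈ ℚ_13 : v_13(x) ≥ 0} and ℤ_13^× = {x ∈ ℤ_13 : v_13(x) = 0}. Here v_13(42) = v_13(num) − v_13(den) = 0; compare against these criteria.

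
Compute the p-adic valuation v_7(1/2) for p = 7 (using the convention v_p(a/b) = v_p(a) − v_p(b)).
v_7(1/2) = 0

Factor powers of 7 from the numerator and denominator of the reduced fraction: 1 = 7^0 · 1 and 2 = 7^0 · 2. Apply v_p(a/b) = v_p(a) − v_p(b): v_7(1/2) = 0 − 0 = 0.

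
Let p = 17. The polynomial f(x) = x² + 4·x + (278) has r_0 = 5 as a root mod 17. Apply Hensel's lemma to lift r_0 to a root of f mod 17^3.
r_2 = 3677 (mod 4913)

Hensel: r_{i+1} = r_i − f(r_i)·(f′(r_i))^{-1} mod 17^{i+2}, f′(x) = 2x + 4. Iterate:
  r_0 = 5 (mod 17)
  r_1 = 209 (mod 289)
  r_2 = 3677 (mod 4913)
Final: r = 3677 satisfies f(r) ≡ 0 mod 17^3.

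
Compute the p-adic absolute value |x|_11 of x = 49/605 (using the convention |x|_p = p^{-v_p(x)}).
|49/605|_11 = 121

Step 1 — compute v_11(x) by factoring powers of 11 out of the numerator and denominator: v_11(49/605) = -2. Step 2 — apply |x|_p = p^{-v_p(x)} = 11^{2} = 121.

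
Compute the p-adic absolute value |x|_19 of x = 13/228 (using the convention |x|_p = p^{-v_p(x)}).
|13/228|_19 = 19

Step 1 — compute v_19(x) by factoring powers of 19 out of the numerator and denominator: v_19(13/228) = -1. Step 2 — apply |x|_p = p^{-v_p(x)} = 19^{1} = 19.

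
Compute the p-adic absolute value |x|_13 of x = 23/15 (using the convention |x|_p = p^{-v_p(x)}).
|23/15|_13 = 1

Step 1 — compute v_13(x) by factoring powers of 13 out of the numerator and denominator: v_13(23/15) = 0. Step 2 — apply |x|_p = p^{-v_p(x)} = 13^{0} = 1.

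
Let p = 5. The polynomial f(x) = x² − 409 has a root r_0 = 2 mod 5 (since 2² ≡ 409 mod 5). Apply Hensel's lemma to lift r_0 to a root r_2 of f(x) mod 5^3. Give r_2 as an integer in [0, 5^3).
r_2 = 97 (mod 125)

Hensel's recurrence: r_{i+1} = r_i − f(r_i)·(f′(r_i))^{-1} mod 5^{i+2}, with f′(x) = 2x. Iterate:
  r_0 = 2 (mod 5)
  r_1 = 22 (mod 25)
  r_2 = 97 (mod 125)
Final: r_2 = 97, and one checks f(r_2) ≡ 0 mod 5^3.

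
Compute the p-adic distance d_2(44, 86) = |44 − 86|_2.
d_2(44, 86) = 1/2

Step 1 — x − y = 44 − 86 = -42. Step 2 — v_2(-42) = 1 (factor: -42 = −(2^1 · 21); the sign does not affect v_p). Step 3 — |x − y|_2 = 2^{-1} = 1/2.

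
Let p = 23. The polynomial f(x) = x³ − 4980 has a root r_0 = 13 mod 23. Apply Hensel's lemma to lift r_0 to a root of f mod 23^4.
r_3 = 187946 (mod 279841)

Hensel: r_{i+1} = r_i − f(r_i)/f′(r_i) mod 23^{i+2}, where f′(x) = 3x². Iterate:
  r_0 = 13 (mod 23)
  r_1 = 151 (mod 529)
  r_2 = 5441 (mod 12167)
  r_3 = 187946 (mod 279841)
Final: r = 187946 with f(r) ≡ 0 mod 23^4.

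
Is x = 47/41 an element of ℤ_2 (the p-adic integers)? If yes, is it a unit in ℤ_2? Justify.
x ∈ ℤ_2^× (unit); v_2(x) = 0

ℤ_2 = {x ∈ ℚ_2 : v_2(x) ≥ 0} and ℤ_2^× = {x ∈ ℤ_2 : v_2(x) = 0}. Here v_2(47/41) = v_2(num) − v_2(den) = 0; compare against these criteria.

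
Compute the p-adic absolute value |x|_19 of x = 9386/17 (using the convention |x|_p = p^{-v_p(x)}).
|9386/17|_19 = 1/361

Step 1 — compute v_19(x) by factoring powers of 19 out of the numerator and denominator: v_19(9386/17) = 2. Step 2 — apply |x|_p = p^{-v_p(x)} = 19^{-2} = 1/361.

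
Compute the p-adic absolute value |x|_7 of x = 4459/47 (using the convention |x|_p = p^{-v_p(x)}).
|4459/47|_7 = 1/343

Step 1 — compute v_7(x) by factoring powers of 7 out of the numerator and denominator: v_7(4459/47) = 3. Step 2 — apply |x|_p = p^{-v_p(x)} = 7^{-3} = 1/343.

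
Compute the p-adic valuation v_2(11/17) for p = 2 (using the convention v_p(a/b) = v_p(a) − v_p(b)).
v_2(11/17) = 0

Factor powers of 2 from the numerator and denominator of the reduced fraction: 11 = 2^0 · 11 and 17 = 2^0 · 17. Apply v_p(a/b) = v_p(a) − v_p(b): v_2(11/17) = 0 − 0 = 0.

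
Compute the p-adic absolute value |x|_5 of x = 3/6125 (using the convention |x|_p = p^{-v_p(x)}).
|3/6125|_5 = 125

Step 1 — compute v_5(x) by factoring powers of 5 out of the numerator and denominator: v_5(3/6125) = -3. Step 2 — apply |x|_p = p^{-v_p(x)} = 5^{3} = 125.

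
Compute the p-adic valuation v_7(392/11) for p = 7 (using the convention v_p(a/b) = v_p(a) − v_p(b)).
v_7(392/11) = 2

Factor powers of 7 from the numerator and denominator of the reduced fraction: 392 = 7^2 · 8 and 11 = 7^0 · 11. Apply v_p(a/b) = v_p(a) − v_p(b): v_7(392/11) = 2 − 0 = 2.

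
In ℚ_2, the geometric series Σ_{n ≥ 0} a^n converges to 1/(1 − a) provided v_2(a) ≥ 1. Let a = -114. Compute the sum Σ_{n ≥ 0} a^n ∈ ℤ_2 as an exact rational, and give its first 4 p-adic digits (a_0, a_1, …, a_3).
Σ a^n = 1/(1 − a) = 1/115;  first 4 digits = (1, 1, 0, 1)

v_2(a) = 1 ≥ 1, so the series converges in ℤ_2 to 1/(1 − a) = 1/(1 − (-114)) = 1/115. Expand this rational in ℤ_2: compute digits iteratively via d_i = x_i mod 2, x_{i+1} = (x_i − d_i)/2. The first 4 digits are (1, 1, 0, 1).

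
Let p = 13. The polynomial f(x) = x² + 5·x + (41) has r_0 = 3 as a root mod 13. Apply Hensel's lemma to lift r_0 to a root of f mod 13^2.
r_1 = 120 (mod 169)

Hensel: r_{i+1} = r_i − f(r_i)·(f′(r_i))^{-1} mod 13^{i+2}, f′(x) = 2x + 5. Iterate:
  r_0 = 3 (mod 13)
  r_1 = 120 (mod 169)
Final: r = 120 satisfies f(r) ≡ 0 mod 13^2.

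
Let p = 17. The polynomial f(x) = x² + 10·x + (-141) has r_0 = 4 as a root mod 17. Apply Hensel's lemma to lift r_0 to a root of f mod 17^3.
r_2 = 1245 (mod 4913)

Hensel: r_{i+1} = r_i − f(r_i)·(f′(r_i))^{-1} mod 17^{i+2}, f′(x) = 2x + 10. Iterate:
  r_0 = 4 (mod 17)
  r_1 = 89 (mod 289)
  r_2 = 1245 (mod 4913)
Final: r = 1245 satisfies f(r) ≡ 0 mod 17^3.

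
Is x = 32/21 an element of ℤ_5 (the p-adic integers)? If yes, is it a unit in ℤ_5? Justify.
x ∈ ℤ_5^× (unit); v_5(x) = 0

ℤ_5 = {x ∈ ℚ_5 : v_5(x) ≥ 0} and ℤ_5^× = {x ∈ ℤ_5 : v_5(x) = 0}. Here v_5(32/21) = v_5(num) − v_5(den) = 0; compare against these criteria.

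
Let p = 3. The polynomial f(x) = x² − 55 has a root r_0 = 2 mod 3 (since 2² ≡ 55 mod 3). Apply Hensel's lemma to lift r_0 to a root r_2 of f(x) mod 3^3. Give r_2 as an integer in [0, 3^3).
r_2 = 26 (mod 27)

Hensel's recurrence: r_{i+1} = r_i − f(r_i)·(f′(r_i))^{-1} mod 3^{i+2}, with f′(x) = 2x. Iterate:
  r_0 = 2 (mod 3)
  r_1 = 8 (mod 9)
  r_2 = 26 (mod 27)
Final: r_2 = 26, and one checks f(r_2) ≡ 0 mod 3^3.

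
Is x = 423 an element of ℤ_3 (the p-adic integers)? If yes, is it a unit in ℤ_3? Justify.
x ∈ ℤ_3 but not a unit; v_3(x) = 2 > 0

ℤ_3 = {x ∈ ℚ_3 : v_3(x) ≥ 0} and ℤ_3^× = {x ∈ ℤ_3 : v_3(x) = 0}. Here v_3(423) = v_3(num) − v_3(den) = 2; compare against these criteria.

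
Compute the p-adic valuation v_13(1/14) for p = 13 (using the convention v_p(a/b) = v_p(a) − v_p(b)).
v_13(1/14) = 0

Factor powers of 13 from the numerator and denominator of the reduced fraction: 1 = 13^0 · 1 and 14 = 13^0 · 14. Apply v_p(a/b) = v_p(a) − v_p(b): v_13(1/14) = 0 − 0 = 0.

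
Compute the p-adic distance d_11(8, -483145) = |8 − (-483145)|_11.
d_11(8, -483145) = 1/161051

Step 1 — x − y = 8 − (-483145) = 483153. Step 2 — v_11(483153) = 5 (factor: 483153 = (11^5 · 3); the sign does not affect v_p). Step 3 — |x − y|_11 = 11^{-5} = 1/161051.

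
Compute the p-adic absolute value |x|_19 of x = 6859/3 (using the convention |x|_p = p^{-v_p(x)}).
|6859/3|_19 = 1/6859

Step 1 — compute v_19(x) by factoring powers of 19 out of the numerator and denominator: v_19(6859/3) = 3. Step 2 — apply |x|_p = p^{-v_p(x)} = 19^{-3} = 1/6859.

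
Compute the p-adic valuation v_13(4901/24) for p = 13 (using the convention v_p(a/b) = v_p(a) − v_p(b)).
v_13(4901/24) = 2

Factor powers of 13 from the numerator and denominator of the reduced fraction: 4901 = 13^2 · 29 and 24 = 13^0 · 24. Apply v_p(a/b) = v_p(a) − v_p(b): v_13(4901/24) = 2 − 0 = 2.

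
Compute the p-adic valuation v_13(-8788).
v_13(-8788) = 3

v_13(n) is the largest exponent k such that 13^k divides n. Factor out: -8788 = -13^3 · 4. (Sign doesn't affect v_p.) So v_13(-8788) = 3.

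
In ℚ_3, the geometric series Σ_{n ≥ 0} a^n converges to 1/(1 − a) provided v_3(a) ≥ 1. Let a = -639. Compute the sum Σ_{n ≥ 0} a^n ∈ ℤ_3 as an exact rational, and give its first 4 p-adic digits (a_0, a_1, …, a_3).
Σ a^n = 1/(1 − a) = 1/640;  first 4 digits = (1, 0, 1, 0)

v_3(a) = 2 ≥ 1, so the series converges in ℤ_3 to 1/(1 − a) = 1/(1 − (-639)) = 1/640. Expand this rational in ℤ_3: compute digits iteratively via d_i = x_i mod 3, x_{i+1} = (x_i − d_i)/3. The first 4 digits are (1, 0, 1, 0).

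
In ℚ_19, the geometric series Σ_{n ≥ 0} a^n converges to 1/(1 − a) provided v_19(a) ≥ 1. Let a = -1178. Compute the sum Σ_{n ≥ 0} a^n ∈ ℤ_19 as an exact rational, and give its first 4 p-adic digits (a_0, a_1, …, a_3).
Σ a^n = 1/(1 − a) = 1/1179;  first 4 digits = (1, 14, 2, 1)

v_19(a) = 1 ≥ 1, so the series converges in ℤ_19 to 1/(1 − a) = 1/(1 − (-1178)) = 1/1179. Expand this rational in ℤ_19: compute digits iteratively via d_i = x_i mod 19, x_{i+1} = (x_i − d_i)/19. The first 4 digits are (1, 14, 2, 1).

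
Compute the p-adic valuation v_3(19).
v_3(19) = 0

v_3(n) is the largest exponent k such that 3^k divides n. Factor out: 19 = 3^0 · 19. (Sign doesn't affect v_p.) So v_3(19) = 0.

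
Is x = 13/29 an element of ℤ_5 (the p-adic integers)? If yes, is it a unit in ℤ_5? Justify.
x ∈ ℤ_5^× (unit); v_5(x) = 0

ℤ_5 = {x ∈ ℚ_5 : v_5(x) ≥ 0} and ℤ_5^× = {x ∈ ℤ_5 : v_5(x) = 0}. Here v_5(13/29) = v_5(num) − v_5(den) = 0; compare against these criteria.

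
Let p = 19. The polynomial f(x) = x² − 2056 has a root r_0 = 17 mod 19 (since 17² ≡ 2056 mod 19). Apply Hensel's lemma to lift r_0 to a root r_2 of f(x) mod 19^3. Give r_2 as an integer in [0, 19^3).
r_2 = 5261 (mod 6859)

Hensel's recurrence: r_{i+1} = r_i − f(r_i)·(f′(r_i))^{-1} mod 19^{i+2}, with f′(x) = 2x. Iterate:
  r_0 = 17 (mod 19)
  r_1 = 207 (mod 361)
  r_2 = 5261 (mod 6859)
Final: r_2 = 5261, and one checks f(r_2) ≡ 0 mod 19^3.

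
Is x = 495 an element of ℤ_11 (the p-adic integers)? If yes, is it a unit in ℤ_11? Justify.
x ∈ ℤ_11 but not a unit; v_11(x) = 1 > 0

ℤ_11 = {x ∈ ℚ_11 : v_11(x) ≥ 0} and ℤ_11^× = {x ∈ ℤ_11 : v_11(x) = 0}. Here v_11(495) = v_11(num) − v_11(den) = 1; compare against these criteria.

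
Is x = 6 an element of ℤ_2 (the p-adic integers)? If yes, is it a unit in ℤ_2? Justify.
x ∈ ℤ_2 but not a unit; v_2(x) = 1 > 0

ℤ_2 = {x ∈ ℚ_2 : v_2(x) ≥ 0} and ℤ_2^× = {x ∈ ℤ_2 : v_2(x) = 0}. Here v_2(6) = v_2(num) − v_2(den) = 1; compare against these criteria.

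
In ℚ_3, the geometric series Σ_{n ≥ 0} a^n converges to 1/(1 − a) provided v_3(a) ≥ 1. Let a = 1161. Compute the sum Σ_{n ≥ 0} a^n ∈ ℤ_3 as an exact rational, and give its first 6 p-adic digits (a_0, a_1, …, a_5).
Σ a^n = 1/(1 − a) = -1/1160;  first 6 digits = (1, 0, 0, 1, 2, 1)

v_3(a) = 3 ≥ 1, so the series converges in ℤ_3 to 1/(1 − a) = 1/(1 − 1161) = -1/1160. Expand this rational in ℤ_3: compute digits iteratively via d_i = x_i mod 3, x_{i+1} = (x_i − d_i)/3. The first 6 digits are (1, 0, 0, 1, 2, 1).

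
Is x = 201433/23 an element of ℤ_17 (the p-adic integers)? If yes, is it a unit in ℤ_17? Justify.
x ∈ ℤ_17 but not a unit; v_17(x) = 3 > 0

ℤ_17 = {x ∈ ℚ_17 : v_17(x) ≥ 0} and ℤ_17^× = {x ∈ ℤ_17 : v_17(x) = 0}. Here v_17(201433/23) = v_17(num) − v_17(den) = 3; compare against these criteria.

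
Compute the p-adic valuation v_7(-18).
v_7(-18) = 0

v_7(n) is the largest exponent k such that 7^k divides n. Factor out: -18 = -7^0 · 18. (Sign doesn't affect v_p.) So v_7(-18) = 0.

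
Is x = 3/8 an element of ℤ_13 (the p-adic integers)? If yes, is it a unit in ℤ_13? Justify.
x ∈ ℤ_13^× (unit); v_13(x) = 0

ℤ_13 = {x ∈ ℚ_13 : v_13(x) ≥ 0} and ℤ_13^× = {x ∈ ℤ_13 : v_13(x) = 0}. Here v_13(3/8) = v_13(num) − v_13(den) = 0; compare against these criteria.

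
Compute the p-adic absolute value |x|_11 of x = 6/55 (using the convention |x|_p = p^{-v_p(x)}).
|6/55|_11 = 11

Step 1 — compute v_11(x) by factoring powers of 11 out of the numerator and denominator: v_11(6/55) = -1. Step 2 — apply |x|_p = p^{-v_p(x)} = 11^{1} = 11.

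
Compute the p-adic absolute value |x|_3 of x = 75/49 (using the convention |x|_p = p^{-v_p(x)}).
|75/49|_3 = 1/3

Step 1 — compute v_3(x) by factoring powers of 3 out of the numerator and denominator: v_3(75/49) = 1. Step 2 — apply |x|_p = p^{-v_p(x)} = 3^{-1} = 1/3.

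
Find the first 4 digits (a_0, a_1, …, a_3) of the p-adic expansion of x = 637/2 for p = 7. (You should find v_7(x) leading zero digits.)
(a_0, …, a_3) = (0, 0, 3, 4)

v_7(637/2) = 2, so a_0 = ... = a_1 = 0. Factor out: x = 7^2 · u with u = 13/2 a unit in ℤ_7. Expand u iteratively via a_{v+i} = u_i mod 7, u_{i+1} = (u_i − a_{v+i})/7:
  u_0 = 13/2;  a_2 = 3;  u_1 = (u_0 − 3)/7 = 1/2
  u_1 = 1/2;  a_3 = 4;  u_2 = (u_1 − 4)/7 = -1/2
Digits: (0, 0, 3, 4).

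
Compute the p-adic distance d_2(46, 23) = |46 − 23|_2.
d_2(46, 23) = 1

Step 1 — x − y = 46 − 23 = 23. Step 2 — v_2(23) = 0 (factor: 23 = (2^0 · 23); the sign does not affect v_p). Step 3 — |x − y|_2 = 2^{0} = 1.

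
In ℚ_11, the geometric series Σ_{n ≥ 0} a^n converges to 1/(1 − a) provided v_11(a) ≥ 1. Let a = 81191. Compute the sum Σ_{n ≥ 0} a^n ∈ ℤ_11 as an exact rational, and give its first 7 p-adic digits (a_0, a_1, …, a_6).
Σ a^n = 1/(1 − a) = -1/81190;  first 7 digits = (1, 0, 0, 6, 5, 0, 3)

v_11(a) = 3 ≥ 1, so the series converges in ℤ_11 to 1/(1 − a) = 1/(1 − 81191) = -1/81190. Expand this rational in ℤ_11: compute digits iteratively via d_i = x_i mod 11, x_{i+1} = (x_i − d_i)/11. The first 7 digits are (1, 0, 0, 6, 5, 0, 3).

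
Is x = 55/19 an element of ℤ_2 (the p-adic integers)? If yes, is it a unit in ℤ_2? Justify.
x ∈ ℤ_2^× (unit); v_2(x) = 0

ℤ_2 = {x ∈ ℚ_2 : v_2(x) ≥ 0} and ℤ_2^× = {x ∈ ℤ_2 : v_2(x) = 0}. Here v_2(55/19) = v_2(num) − v_2(den) = 0; compare against these criteria.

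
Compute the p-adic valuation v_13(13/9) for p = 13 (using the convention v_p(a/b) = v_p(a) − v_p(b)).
v_13(13/9) = 1

Factor powers of 13 from the numerator and denominator of the reduced fraction: 13 = 13^1 · 1 and 9 = 13^0 · 9. Apply v_p(a/b) = v_p(a) − v_p(b): v_13(13/9) = 1 − 0 = 1.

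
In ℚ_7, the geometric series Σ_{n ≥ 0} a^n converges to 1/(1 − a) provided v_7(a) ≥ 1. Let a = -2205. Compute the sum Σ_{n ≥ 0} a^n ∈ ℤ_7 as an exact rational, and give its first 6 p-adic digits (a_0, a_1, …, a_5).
Σ a^n = 1/(1 − a) = 1/2206;  first 6 digits = (1, 0, 4, 0, 1, 2)

v_7(a) = 2 ≥ 1, so the series converges in ℤ_7 to 1/(1 − a) = 1/(1 − (-2205)) = 1/2206. Expand this rational in ℤ_7: compute digits iteratively via d_i = x_i mod 7, x_{i+1} = (x_i − d_i)/7. The first 6 digits are (1, 0, 4, 0, 1, 2).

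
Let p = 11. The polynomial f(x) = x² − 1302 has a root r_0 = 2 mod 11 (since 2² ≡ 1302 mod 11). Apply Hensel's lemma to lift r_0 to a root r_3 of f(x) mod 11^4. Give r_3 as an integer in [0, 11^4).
r_3 = 12850 (mod 14641)

Hensel's recurrence: r_{i+1} = r_i − f(r_i)·(f′(r_i))^{-1} mod 11^{i+2}, with f′(x) = 2x. Iterate:
  r_0 = 2 (mod 11)
  r_1 = 24 (mod 121)
  r_2 = 871 (mod 1331)
  r_3 = 12850 (mod 14641)
Final: r_3 = 12850, and one checks f(r_3) ≡ 0 mod 11^4.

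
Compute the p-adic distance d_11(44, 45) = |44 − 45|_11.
d_11(44, 45) = 1

Step 1 — x − y = 44 − 45 = -1. Step 2 — v_11(-1) = 0 (factor: -1 = −(11^0 · 1); the sign does not affect v_p). Step 3 — |x − y|_11 = 11^{0} = 1.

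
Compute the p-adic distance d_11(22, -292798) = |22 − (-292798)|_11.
d_11(22, -292798) = 1/14641

Step 1 — x − y = 22 − (-292798) = 292820. Step 2 — v_11(292820) = 4 (factor: 292820 = (11^4 · 20); the sign does not affect v_p). Step 3 — |x − y|_11 = 11^{-4} = 1/14641.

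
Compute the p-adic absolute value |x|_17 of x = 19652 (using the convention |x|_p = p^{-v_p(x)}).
|19652|_17 = 1/4913

Step 1 — compute v_17(x) by factoring powers of 17 out of the numerator and denominator: v_17(19652) = 3. Step 2 — apply |x|_p = p^{-v_p(x)} = 17^{-3} = 1/4913.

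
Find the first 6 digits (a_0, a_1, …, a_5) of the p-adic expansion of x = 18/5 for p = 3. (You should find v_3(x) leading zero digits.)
(a_0, …, a_5) = (0, 0, 1, 1, 2, 1)

v_3(18/5) = 2, so a_0 = ... = a_1 = 0. Factor out: x = 3^2 · u with u = 2/5 a unit in ℤ_3. Expand u iteratively via a_{v+i} = u_i mod 3, u_{i+1} = (u_i − a_{v+i})/3:
  u_0 = 2/5;  a_2 = 1;  u_1 = (u_0 − 1)/3 = -1/5
  u_1 = -1/5;  a_3 = 1;  u_2 = (u_1 − 1)/3 = -2/5
  u_2 = -2/5;  a_4 = 2;  u_3 = (u_2 − 2)/3 = -4/5
  u_3 = -4/5;  a_5 = 1;  u_4 = (u_3 − 1)/3 = -3/5
Digits: (0, 0, 1, 1, 2, 1).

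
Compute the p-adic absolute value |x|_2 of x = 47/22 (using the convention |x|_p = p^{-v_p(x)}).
|47/22|_2 = 2

Step 1 — compute v_2(x) by factoring powers of 2 out of the numerator and denominator: v_2(47/22) = -1. Step 2 — apply |x|_p = p^{-v_p(x)} = 2^{1} = 2.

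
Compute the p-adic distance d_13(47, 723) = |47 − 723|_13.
d_13(47, 723) = 1/169

Step 1 — x − y = 47 − 723 = -676. Step 2 — v_13(-676) = 2 (factor: -676 = −(13^2 · 4); the sign does not affect v_p). Step 3 — |x − y|_13 = 13^{-2} = 1/169.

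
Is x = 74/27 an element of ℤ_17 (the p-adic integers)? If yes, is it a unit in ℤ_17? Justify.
x ∈ ℤ_17^× (unit); v_17(x) = 0

ℤ_17 = {x ∈ ℚ_17 : v_17(x) ≥ 0} and ℤ_17^× = {x ∈ ℤ_17 : v_17(x) = 0}. Here v_17(74/27) = v_17(num) − v_17(den) = 0; compare against these criteria.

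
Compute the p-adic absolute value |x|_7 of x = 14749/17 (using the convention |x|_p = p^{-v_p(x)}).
|14749/17|_7 = 1/343

Step 1 — compute v_7(x) by factoring powers of 7 out of the numerator and denominator: v_7(14749/17) = 3. Step 2 — apply |x|_p = p^{-v_p(x)} = 7^{-3} = 1/343.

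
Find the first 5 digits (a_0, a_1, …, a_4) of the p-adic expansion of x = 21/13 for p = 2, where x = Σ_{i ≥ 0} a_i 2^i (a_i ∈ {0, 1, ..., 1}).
(a_0, …, a_4) = (1, 0, 0, 1, 0)

v_2(21/13) = 0 (numerator and denominator both coprime to 2), so x ∈ ℤ_2^×. Compute digits iteratively via a_i = x_i mod 2, x_{i+1} = (x_i − a_i)/2, with x_0 = x:
  x_0 = 21/13;  a_0 = 1;  x_1 = (x_0 − 1)/2 = 4/13
  x_1 = 4/13;  a_1 = 0;  x_2 = (x_1 − 0)/2 = 2/13
  x_2 = 2/13;  a_2 = 0;  x_3 = (x_2 − 0)/2 = 1/13
  x_3 = 1/13;  a_3 = 1;  x_4 = (x_3 − 1)/2 = -6/13
  x_4 = -6/13;  a_4 = 0;  x_5 = (x_4 − 0)/2 = -3/13
Digits: (1, 0, 0, 1, 0).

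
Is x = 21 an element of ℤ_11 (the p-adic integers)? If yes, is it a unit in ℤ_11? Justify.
x ∈ ℤ_11^× (unit); v_11(x) = 0

ℤ_11 = {x ∈ ℚ_11 : v_11(x) ≥ 0} and ℤ_11^× = {x ∈ ℤ_11 : v_11(x) = 0}. Here v_11(21) = v_11(num) − v_11(den) = 0; compare against these criteria.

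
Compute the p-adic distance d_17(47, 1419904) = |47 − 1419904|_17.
d_17(47, 1419904) = 1/1419857

Step 1 — x − y = 47 − 1419904 = -1419857. Step 2 — v_17(-1419857) = 5 (factor: -1419857 = −(17^5 · 1); the sign does not affect v_p). Step 3 — |x − y|_17 = 17^{-5} = 1/1419857.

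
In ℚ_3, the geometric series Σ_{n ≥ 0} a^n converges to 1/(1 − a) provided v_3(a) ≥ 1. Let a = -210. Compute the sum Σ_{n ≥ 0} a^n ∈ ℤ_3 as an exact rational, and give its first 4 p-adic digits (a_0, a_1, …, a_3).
Σ a^n = 1/(1 − a) = 1/211;  first 4 digits = (1, 2, 1, 1)

v_3(a) = 1 ≥ 1, so the series converges in ℤ_3 to 1/(1 − a) = 1/(1 − (-210)) = 1/211. Expand this rational in ℤ_3: compute digits iteratively via d_i = x_i mod 3, x_{i+1} = (x_i − d_i)/3. The first 4 digits are (1, 2, 1, 1).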